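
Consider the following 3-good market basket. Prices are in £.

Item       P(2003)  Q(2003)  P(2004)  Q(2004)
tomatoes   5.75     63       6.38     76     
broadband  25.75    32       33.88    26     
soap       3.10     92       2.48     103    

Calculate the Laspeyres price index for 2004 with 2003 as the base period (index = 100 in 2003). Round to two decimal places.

116.50

Laspeyres price index uses base-period quantities as weights.
ΣP(2004)·Q(2003) = 6.38×63 + 33.88×32 + 2.48×92 = 401.94 + 1084.16 + 228.16 = 1714.26
ΣP(2003)·Q(2003) = 5.75×63 + 25.75×32 + 3.10×92 = 362.25 + 824 + 285.2 = 1471.45
Index = 1714.26 / 1471.45 × 100 = 116.5014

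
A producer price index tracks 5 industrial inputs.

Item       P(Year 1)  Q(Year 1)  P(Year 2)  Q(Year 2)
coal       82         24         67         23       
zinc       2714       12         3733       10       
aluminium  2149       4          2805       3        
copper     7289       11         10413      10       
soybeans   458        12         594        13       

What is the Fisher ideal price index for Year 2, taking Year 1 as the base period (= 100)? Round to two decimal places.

139.20

Laspeyres component (base-period weights):
ΣP(Year 2)Q(Year 1) = 67×24 + 3733×12 + 2805×4 + 10413×11 + 594×12 = 1608 + 44796 + 11220 + 114543 + 7128 = 179295
ΣP(Year 1)Q(Year 1) = 82×24 + 2714×12 + 2149×4 + 7289×11 + 458×12 = 1968 + 32568 + 8596 + 80179 + 5496 = 128807
L = 179295 / 128807 × 100 = 139.1966
Paasche component (current-period weights):
ΣP(Year 2)Q(Year 2) = 67×23 + 3733×10 + 2805×3 + 10413×10 + 594×13 = 1541 + 37330 + 8415 + 104130 + 7722 = 159138
ΣP(Year 1)Q(Year 2) = 82×23 + 2714×10 + 2149×3 + 7289×10 + 458×13 = 1886 + 27140 + 6447 + 72890 + 5954 = 114317
P = 159138 / 114317 × 100 = 139.2076
Fisher = √(L × P) = √(139.1966 × 139.2076) = 139.2021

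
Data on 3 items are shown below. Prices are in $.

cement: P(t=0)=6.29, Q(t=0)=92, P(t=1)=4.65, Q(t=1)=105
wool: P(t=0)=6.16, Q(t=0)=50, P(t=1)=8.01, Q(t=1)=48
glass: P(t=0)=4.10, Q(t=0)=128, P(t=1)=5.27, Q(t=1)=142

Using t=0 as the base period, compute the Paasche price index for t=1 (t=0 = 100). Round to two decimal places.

Paasche price index uses current-period quantities as weights.
ΣP(t=1)·Q(t=1) = 4.65×105 + 8.01×48 + 5.27×142 = 488.25 + 384.48 + 748.34 = 1621.07
ΣP(t=0)·Q(t=1) = 6.29×105 + 6.16×48 + 4.10×142 = 660.45 + 295.68 + 582.2 = 1538.33
Index = 1621.07 / 1538.33 × 100 = 105.3786

105.38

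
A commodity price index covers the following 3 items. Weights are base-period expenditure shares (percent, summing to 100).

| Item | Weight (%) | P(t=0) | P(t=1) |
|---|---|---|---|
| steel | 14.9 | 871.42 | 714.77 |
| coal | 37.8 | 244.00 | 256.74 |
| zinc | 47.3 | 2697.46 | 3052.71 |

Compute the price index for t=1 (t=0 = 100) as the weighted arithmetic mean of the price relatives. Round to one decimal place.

steel: 14.9 × (714.77/871.42) = 14.9 × 0.820236 = 12.2215
coal: 37.8 × (256.74/244.00) = 37.8 × 1.052213 = 39.7737
zinc: 47.3 × (3052.71/2697.46) = 47.3 × 1.131698 = 53.5293
Index = Σ wᵢ·(p₁ᵢ/p₀ᵢ) = 12.2215 + 39.7737 + 53.5293 = 105.5245

105.5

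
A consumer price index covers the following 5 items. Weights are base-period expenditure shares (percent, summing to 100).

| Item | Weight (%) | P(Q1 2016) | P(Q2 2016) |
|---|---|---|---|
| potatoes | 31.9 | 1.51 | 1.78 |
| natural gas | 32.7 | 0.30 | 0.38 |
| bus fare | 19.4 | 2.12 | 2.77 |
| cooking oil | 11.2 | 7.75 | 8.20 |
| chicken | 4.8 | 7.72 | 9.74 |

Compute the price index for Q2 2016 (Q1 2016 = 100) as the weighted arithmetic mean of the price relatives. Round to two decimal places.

122.28

potatoes: 31.9 × (1.78/1.51) = 31.9 × 1.178808 = 37.6040
natural gas: 32.7 × (0.38/0.30) = 32.7 × 1.266667 = 41.4200
bus fare: 19.4 × (2.77/2.12) = 19.4 × 1.306604 = 25.3481
cooking oil: 11.2 × (8.20/7.75) = 11.2 × 1.058065 = 11.8503
chicken: 4.8 × (9.74/7.72) = 4.8 × 1.261658 = 6.0560
Index = Σ wᵢ·(p₁ᵢ/p₀ᵢ) = 37.6040 + 41.4200 + 25.3481 + 11.8503 + 6.0560 = 122.2784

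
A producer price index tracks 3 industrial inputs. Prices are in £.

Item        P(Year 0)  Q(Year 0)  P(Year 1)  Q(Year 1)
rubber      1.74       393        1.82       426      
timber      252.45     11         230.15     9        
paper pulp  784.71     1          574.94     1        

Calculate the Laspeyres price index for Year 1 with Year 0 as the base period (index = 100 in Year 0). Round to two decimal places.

Laspeyres price index uses base-period quantities as weights.
ΣP(Year 1)·Q(Year 0) = 1.82×393 + 230.15×11 + 574.94×1 = 715.26 + 2531.65 + 574.94 = 3821.85
ΣP(Year 0)·Q(Year 0) = 1.74×393 + 252.45×11 + 784.71×1 = 683.82 + 2776.95 + 784.71 = 4245.48
Index = 3821.85 / 4245.48 × 100 = 90.0216

90.02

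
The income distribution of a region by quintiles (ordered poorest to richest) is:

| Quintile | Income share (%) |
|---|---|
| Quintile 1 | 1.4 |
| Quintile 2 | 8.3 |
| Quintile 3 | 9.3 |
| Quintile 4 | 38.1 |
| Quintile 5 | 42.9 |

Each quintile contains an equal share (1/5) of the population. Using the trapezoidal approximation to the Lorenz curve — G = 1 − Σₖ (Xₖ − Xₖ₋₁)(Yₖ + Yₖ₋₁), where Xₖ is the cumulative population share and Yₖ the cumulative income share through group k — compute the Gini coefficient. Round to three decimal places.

0.451

Cumulative income shares Yₖ: 0.0140, 0.0970, 0.1900, 0.5710, 1.0000
Σ (Xₖ−Xₖ₋₁)(Yₖ+Yₖ₋₁) = (1/5)(0.0140+0.0000) + (1/5)(0.0970+0.0140) + (1/5)(0.1900+0.0970) + (1/5)(0.5710+0.1900) + (1/5)(1.0000+0.5710)
  = 0.0028 + 0.0222 + 0.0574 + 0.1522 + 0.3142 = 0.5488
G = 1 − 0.5488 = 0.4512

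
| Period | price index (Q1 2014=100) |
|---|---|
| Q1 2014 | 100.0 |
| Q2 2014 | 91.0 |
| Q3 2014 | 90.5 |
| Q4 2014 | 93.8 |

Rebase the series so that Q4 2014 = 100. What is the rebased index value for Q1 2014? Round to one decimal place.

106.6

Rebased(Q1 2014) = 100.0 / 93.8 × 100 = 106.6098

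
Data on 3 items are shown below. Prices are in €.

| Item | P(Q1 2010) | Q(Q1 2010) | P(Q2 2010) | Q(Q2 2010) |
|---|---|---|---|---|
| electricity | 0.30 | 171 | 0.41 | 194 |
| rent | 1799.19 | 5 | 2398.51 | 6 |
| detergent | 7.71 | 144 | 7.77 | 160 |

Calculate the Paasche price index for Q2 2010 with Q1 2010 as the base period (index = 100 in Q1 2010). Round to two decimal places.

130.01

Paasche price index uses current-period quantities as weights.
ΣP(Q2 2010)·Q(Q2 2010) = 0.41×194 + 2398.51×6 + 7.77×160 = 79.54 + 14391.06 + 1243.2 = 15713.8
ΣP(Q1 2010)·Q(Q2 2010) = 0.30×194 + 1799.19×6 + 7.71×160 = 58.2 + 10795.14 + 1233.6 = 12086.94
Index = 15713.8 / 12086.94 × 100 = 130.0064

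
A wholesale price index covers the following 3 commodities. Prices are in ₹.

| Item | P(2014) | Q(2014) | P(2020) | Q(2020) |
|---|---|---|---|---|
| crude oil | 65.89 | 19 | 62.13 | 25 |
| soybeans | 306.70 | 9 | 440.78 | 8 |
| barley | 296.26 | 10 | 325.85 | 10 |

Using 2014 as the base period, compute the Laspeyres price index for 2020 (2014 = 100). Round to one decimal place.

Laspeyres price index uses base-period quantities as weights.
ΣP(2020)·Q(2014) = 62.13×19 + 440.78×9 + 325.85×10 = 1180.47 + 3967.02 + 3258.5 = 8405.99
ΣP(2014)·Q(2014) = 65.89×19 + 306.70×9 + 296.26×10 = 1251.91 + 2760.3 + 2962.6 = 6974.81
Index = 8405.99 / 6974.81 × 100 = 120.5193

120.5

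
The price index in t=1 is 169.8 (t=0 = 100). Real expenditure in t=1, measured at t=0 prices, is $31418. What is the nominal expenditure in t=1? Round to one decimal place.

Nominal = Real × (Index/100) = 31418 × (169.8/100)
        = 31418 × 1.698 = 53347.7640

53347.8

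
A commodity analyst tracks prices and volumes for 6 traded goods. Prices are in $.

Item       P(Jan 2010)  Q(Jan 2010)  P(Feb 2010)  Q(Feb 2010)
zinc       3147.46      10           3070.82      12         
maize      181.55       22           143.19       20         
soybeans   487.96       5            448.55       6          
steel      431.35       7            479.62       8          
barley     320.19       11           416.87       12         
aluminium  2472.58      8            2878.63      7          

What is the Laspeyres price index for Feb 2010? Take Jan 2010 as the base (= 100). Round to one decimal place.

Laspeyres price index uses base-period quantities as weights.
ΣP(Feb 2010)·Q(Jan 2010) = 3070.82×10 + 143.19×22 + 448.55×5 + 479.62×7 + 416.87×11 + 2878.63×8 = 30708.2 + 3150.18 + 2242.75 + 3357.34 + 4585.57 + 23029.04 = 67073.08
ΣP(Jan 2010)·Q(Jan 2010) = 3147.46×10 + 181.55×22 + 487.96×5 + 431.35×7 + 320.19×11 + 2472.58×8 = 31474.6 + 3994.1 + 2439.8 + 3019.45 + 3522.09 + 19780.64 = 64230.68
Index = 67073.08 / 64230.68 × 100 = 104.4253

104.4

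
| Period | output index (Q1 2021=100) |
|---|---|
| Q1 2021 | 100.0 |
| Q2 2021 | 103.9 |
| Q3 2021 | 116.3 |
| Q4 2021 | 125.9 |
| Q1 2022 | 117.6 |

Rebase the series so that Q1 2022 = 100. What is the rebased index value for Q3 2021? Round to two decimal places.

98.89

Rebased(Q3 2021) = 116.3 / 117.6 × 100 = 98.8946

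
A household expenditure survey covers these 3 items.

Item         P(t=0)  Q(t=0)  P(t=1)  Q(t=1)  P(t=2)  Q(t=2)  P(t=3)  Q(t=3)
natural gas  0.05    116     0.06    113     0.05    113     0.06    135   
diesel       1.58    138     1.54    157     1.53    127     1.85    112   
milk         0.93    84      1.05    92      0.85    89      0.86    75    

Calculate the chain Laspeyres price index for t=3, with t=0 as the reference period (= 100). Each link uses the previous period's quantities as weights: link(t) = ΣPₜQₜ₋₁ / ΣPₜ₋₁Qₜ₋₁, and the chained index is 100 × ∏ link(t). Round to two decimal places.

Link t=0→t=1:
ΣP(t=1)Q(t=0) = 0.06×116 + 1.54×138 + 1.05×84 = 6.96 + 212.52 + 88.2 = 307.68
ΣP(t=0)Q(t=0) = 0.05×116 + 1.58×138 + 0.93×84 = 5.8 + 218.04 + 78.12 = 301.96
link = 307.68/301.96 = 1.018943
Link t=1→t=2:
ΣP(t=2)Q(t=1) = 0.05×113 + 1.53×157 + 0.85×92 = 5.65 + 240.21 + 78.2 = 324.06
ΣP(t=1)Q(t=1) = 0.06×113 + 1.54×157 + 1.05×92 = 6.78 + 241.78 + 96.6 = 345.16
link = 324.06/345.16 = 0.938869
Link t=2→t=3:
ΣP(t=3)Q(t=2) = 0.06×113 + 1.85×127 + 0.86×89 = 6.78 + 234.95 + 76.54 = 318.27
ΣP(t=2)Q(t=2) = 0.05×113 + 1.53×127 + 0.85×89 = 5.65 + 194.31 + 75.65 = 275.61
link = 318.27/275.61 = 1.154784
Chained index = 100 × 1.018943 × 0.938869 × 1.154784 = 110.4728

110.47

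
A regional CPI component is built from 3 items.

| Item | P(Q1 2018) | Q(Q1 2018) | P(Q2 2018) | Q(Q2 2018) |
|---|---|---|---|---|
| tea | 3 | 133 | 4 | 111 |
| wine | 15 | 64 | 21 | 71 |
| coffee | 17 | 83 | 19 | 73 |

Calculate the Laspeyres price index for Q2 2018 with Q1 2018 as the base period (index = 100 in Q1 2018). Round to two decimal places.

Laspeyres price index uses base-period quantities as weights.
ΣP(Q2 2018)·Q(Q1 2018) = 4×133 + 21×64 + 19×83 = 532 + 1344 + 1577 = 3453
ΣP(Q1 2018)·Q(Q1 2018) = 3×133 + 15×64 + 17×83 = 399 + 960 + 1411 = 2770
Index = 3453 / 2770 × 100 = 124.6570

124.66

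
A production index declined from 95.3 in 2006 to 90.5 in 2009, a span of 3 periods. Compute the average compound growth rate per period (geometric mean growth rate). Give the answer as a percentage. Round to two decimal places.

-1.71%

Growth factor = (90.5/95.3)^(1/3) = (0.949633)^(1/3) = 0.982921
Growth rate = 0.982921 − 1 = -0.017079 = -1.7079%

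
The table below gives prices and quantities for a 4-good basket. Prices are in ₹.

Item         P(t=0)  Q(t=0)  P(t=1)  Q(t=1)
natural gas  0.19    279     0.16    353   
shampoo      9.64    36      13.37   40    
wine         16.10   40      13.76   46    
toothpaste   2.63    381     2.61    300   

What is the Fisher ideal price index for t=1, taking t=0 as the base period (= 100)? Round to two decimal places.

101.23

Laspeyres component (base-period weights):
ΣP(t=1)Q(t=0) = 0.16×279 + 13.37×36 + 13.76×40 + 2.61×381 = 44.64 + 481.32 + 550.4 + 994.41 = 2070.77
ΣP(t=0)Q(t=0) = 0.19×279 + 9.64×36 + 16.10×40 + 2.63×381 = 53.01 + 347.04 + 644 + 1002.03 = 2046.08
L = 2070.77 / 2046.08 × 100 = 101.2067
Paasche component (current-period weights):
ΣP(t=1)Q(t=1) = 0.16×353 + 13.37×40 + 13.76×46 + 2.61×300 = 56.48 + 534.8 + 632.96 + 783 = 2007.24
ΣP(t=0)Q(t=1) = 0.19×353 + 9.64×40 + 16.10×46 + 2.63×300 = 67.07 + 385.6 + 740.6 + 789 = 1982.27
P = 2007.24 / 1982.27 × 100 = 101.2597
Fisher = √(L × P) = √(101.2067 × 101.2597) = 101.2332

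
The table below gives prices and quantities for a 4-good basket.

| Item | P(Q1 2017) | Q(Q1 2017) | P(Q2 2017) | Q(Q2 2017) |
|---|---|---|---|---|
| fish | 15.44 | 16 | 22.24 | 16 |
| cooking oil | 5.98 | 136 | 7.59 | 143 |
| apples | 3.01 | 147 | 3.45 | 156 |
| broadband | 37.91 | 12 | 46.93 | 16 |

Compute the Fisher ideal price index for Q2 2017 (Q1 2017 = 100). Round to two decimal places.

Laspeyres component (base-period weights):
ΣP(Q2 2017)Q(Q1 2017) = 22.24×16 + 7.59×136 + 3.45×147 + 46.93×12 = 355.84 + 1032.24 + 507.15 + 563.16 = 2458.39
ΣP(Q1 2017)Q(Q1 2017) = 15.44×16 + 5.98×136 + 3.01×147 + 37.91×12 = 247.04 + 813.28 + 442.47 + 454.92 = 1957.71
L = 2458.39 / 1957.71 × 100 = 125.5748
Paasche component (current-period weights):
ΣP(Q2 2017)Q(Q2 2017) = 22.24×16 + 7.59×143 + 3.45×156 + 46.93×16 = 355.84 + 1085.37 + 538.2 + 750.88 = 2730.29
ΣP(Q1 2017)Q(Q2 2017) = 15.44×16 + 5.98×143 + 3.01×156 + 37.91×16 = 247.04 + 855.14 + 469.56 + 606.56 = 2178.3
P = 2730.29 / 2178.3 × 100 = 125.3404
Fisher = √(L × P) = √(125.5748 × 125.3404) = 125.4575

125.46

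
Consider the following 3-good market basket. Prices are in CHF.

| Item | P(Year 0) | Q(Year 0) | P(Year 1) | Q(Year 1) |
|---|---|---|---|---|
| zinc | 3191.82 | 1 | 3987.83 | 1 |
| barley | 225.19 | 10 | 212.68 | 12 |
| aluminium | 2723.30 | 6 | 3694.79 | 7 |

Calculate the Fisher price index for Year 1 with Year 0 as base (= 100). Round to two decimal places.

Laspeyres component (base-period weights):
ΣP(Year 1)Q(Year 0) = 3987.83×1 + 212.68×10 + 3694.79×6 = 3987.83 + 2126.8 + 22168.74 = 28283.37
ΣP(Year 0)Q(Year 0) = 3191.82×1 + 225.19×10 + 2723.30×6 = 3191.82 + 2251.9 + 16339.8 = 21783.52
L = 28283.37 / 21783.52 × 100 = 129.8384
Paasche component (current-period weights):
ΣP(Year 1)Q(Year 1) = 3987.83×1 + 212.68×12 + 3694.79×7 = 3987.83 + 2552.16 + 25863.53 = 32403.52
ΣP(Year 0)Q(Year 1) = 3191.82×1 + 225.19×12 + 2723.30×7 = 3191.82 + 2702.28 + 19063.1 = 24957.2
P = 32403.52 / 24957.2 × 100 = 129.8364
Fisher = √(L × P) = √(129.8384 × 129.8364) = 129.8374

129.84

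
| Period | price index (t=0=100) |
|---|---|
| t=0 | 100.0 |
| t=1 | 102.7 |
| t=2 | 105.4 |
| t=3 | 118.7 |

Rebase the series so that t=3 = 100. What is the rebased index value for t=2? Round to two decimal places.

88.80

Rebased(t=2) = 105.4 / 118.7 × 100 = 88.7953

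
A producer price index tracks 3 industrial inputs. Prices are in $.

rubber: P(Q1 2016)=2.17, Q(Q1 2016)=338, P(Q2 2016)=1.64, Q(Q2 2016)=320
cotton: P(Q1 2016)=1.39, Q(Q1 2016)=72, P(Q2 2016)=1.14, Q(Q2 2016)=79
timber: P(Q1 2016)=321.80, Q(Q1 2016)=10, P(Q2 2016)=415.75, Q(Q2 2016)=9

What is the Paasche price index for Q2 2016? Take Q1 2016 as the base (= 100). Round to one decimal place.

Paasche price index uses current-period quantities as weights.
ΣP(Q2 2016)·Q(Q2 2016) = 1.64×320 + 1.14×79 + 415.75×9 = 524.8 + 90.06 + 3741.75 = 4356.61
ΣP(Q1 2016)·Q(Q2 2016) = 2.17×320 + 1.39×79 + 321.80×9 = 694.4 + 109.81 + 2896.2 = 3700.41
Index = 4356.61 / 3700.41 × 100 = 117.7332

117.7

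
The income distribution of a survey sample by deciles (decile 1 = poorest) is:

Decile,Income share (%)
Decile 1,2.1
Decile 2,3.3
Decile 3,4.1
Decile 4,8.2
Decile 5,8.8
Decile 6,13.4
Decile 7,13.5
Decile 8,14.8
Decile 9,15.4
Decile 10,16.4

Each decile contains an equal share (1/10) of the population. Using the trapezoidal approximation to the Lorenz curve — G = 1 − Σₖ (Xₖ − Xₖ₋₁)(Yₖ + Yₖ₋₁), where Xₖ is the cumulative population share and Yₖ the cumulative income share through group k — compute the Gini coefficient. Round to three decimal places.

0.287

Cumulative income shares Yₖ: 0.0210, 0.0540, 0.0950, 0.1770, 0.2650, 0.3990, 0.5340, 0.6820, 0.8360, 1.0000
Σ (Xₖ−Xₖ₋₁)(Yₖ+Yₖ₋₁) = (1/10)(0.0210+0.0000) + (1/10)(0.0540+0.0210) + (1/10)(0.0950+0.0540) + (1/10)(0.1770+0.0950) + (1/10)(0.2650+0.1770) + (1/10)(0.3990+0.2650) + (1/10)(0.5340+0.3990) + (1/10)(0.6820+0.5340) + (1/10)(0.8360+0.6820) + (1/10)(1.0000+0.8360)
  = 0.0021 + 0.0075 + 0.0149 + 0.0272 + 0.0442 + 0.0664 + 0.0933 + 0.1216 + 0.1518 + 0.1836 = 0.7126
G = 1 − 0.7126 = 0.2874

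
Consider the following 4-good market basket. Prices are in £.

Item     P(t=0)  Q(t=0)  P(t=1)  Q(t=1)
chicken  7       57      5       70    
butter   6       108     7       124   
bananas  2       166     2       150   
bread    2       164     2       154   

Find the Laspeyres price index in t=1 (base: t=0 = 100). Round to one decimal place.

Laspeyres price index uses base-period quantities as weights.
ΣP(t=1)·Q(t=0) = 5×57 + 7×108 + 2×166 + 2×164 = 285 + 756 + 332 + 328 = 1701
ΣP(t=0)·Q(t=0) = 7×57 + 6×108 + 2×166 + 2×164 = 399 + 648 + 332 + 328 = 1707
Index = 1701 / 1707 × 100 = 99.6485

99.6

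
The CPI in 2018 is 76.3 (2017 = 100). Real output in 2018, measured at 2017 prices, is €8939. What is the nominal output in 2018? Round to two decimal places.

6820.46

Nominal = Real × (Index/100) = 8939 × (76.3/100)
        = 8939 × 0.763 = 6820.4570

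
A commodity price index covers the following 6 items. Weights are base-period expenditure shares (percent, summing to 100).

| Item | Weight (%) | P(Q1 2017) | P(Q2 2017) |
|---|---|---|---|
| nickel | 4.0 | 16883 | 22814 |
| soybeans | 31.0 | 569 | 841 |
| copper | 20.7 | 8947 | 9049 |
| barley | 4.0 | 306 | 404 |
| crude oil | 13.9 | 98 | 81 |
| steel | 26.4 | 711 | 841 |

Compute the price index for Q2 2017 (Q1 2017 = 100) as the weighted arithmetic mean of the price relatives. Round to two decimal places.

120.16

nickel: 4.0 × (22814/16883) = 4.0 × 1.351300 = 5.4052
soybeans: 31.0 × (841/569) = 31.0 × 1.478032 = 45.8190
copper: 20.7 × (9049/8947) = 20.7 × 1.011400 = 20.9360
barley: 4.0 × (404/306) = 4.0 × 1.320261 = 5.2810
crude oil: 13.9 × (81/98) = 13.9 × 0.826531 = 11.4888
steel: 26.4 × (841/711) = 26.4 × 1.182841 = 31.2270
Index = Σ wᵢ·(p₁ᵢ/p₀ᵢ) = 5.4052 + 45.8190 + 20.9360 + 5.2810 + 11.4888 + 31.2270 = 120.1570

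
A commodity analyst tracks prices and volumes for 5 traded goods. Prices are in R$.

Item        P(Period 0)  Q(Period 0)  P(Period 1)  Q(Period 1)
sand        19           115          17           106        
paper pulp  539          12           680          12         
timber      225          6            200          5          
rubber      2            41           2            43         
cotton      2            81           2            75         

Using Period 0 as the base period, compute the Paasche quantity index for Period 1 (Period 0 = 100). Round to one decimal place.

Paasche quantity index uses current-period prices as weights.
ΣP(Period 1)·Q(Period 1) = 17×106 + 680×12 + 200×5 + 2×43 + 2×75 = 1802 + 8160 + 1000 + 86 + 150 = 11198
ΣP(Period 1)·Q(Period 0) = 17×115 + 680×12 + 200×6 + 2×41 + 2×81 = 1955 + 8160 + 1200 + 82 + 162 = 11559
Index = 11198 / 11559 × 100 = 96.8769

96.9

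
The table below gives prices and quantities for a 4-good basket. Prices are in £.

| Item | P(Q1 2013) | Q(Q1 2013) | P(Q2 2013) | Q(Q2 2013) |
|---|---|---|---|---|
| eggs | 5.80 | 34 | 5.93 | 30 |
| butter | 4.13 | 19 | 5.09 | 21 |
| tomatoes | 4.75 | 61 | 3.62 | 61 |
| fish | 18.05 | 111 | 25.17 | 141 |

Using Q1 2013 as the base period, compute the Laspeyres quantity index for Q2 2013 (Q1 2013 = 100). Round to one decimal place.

120.5

Laspeyres quantity index uses base-period prices as weights.
ΣP(Q1 2013)·Q(Q2 2013) = 5.80×30 + 4.13×21 + 4.75×61 + 18.05×141 = 174 + 86.73 + 289.75 + 2545.05 = 3095.53
ΣP(Q1 2013)·Q(Q1 2013) = 5.80×34 + 4.13×19 + 4.75×61 + 18.05×111 = 197.2 + 78.47 + 289.75 + 2003.55 = 2568.97
Index = 3095.53 / 2568.97 × 100 = 120.4969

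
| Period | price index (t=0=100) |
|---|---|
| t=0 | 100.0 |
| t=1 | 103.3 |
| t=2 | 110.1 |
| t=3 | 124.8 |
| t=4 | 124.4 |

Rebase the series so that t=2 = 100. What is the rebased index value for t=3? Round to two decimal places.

113.35

Rebased(t=3) = 124.8 / 110.1 × 100 = 113.3515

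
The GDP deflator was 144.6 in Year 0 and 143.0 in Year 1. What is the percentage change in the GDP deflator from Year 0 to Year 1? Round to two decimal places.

-1.11%

Change = (143.0 − 144.6) / 144.6 × 100
       = -1.6 / 144.6 × 100 = -1.1065%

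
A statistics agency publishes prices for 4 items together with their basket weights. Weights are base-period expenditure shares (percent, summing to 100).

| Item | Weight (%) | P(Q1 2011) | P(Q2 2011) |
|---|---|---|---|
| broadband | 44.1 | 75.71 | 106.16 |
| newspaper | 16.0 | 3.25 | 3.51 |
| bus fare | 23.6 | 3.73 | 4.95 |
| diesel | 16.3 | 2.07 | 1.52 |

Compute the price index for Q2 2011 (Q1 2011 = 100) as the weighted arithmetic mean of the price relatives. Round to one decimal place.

broadband: 44.1 × (106.16/75.71) = 44.1 × 1.402193 = 61.8367
newspaper: 16.0 × (3.51/3.25) = 16.0 × 1.080000 = 17.2800
bus fare: 23.6 × (4.95/3.73) = 23.6 × 1.327078 = 31.3190
diesel: 16.3 × (1.52/2.07) = 16.3 × 0.734300 = 11.9691
Index = Σ wᵢ·(p₁ᵢ/p₀ᵢ) = 61.8367 + 17.2800 + 31.3190 + 11.9691 = 122.4048

122.4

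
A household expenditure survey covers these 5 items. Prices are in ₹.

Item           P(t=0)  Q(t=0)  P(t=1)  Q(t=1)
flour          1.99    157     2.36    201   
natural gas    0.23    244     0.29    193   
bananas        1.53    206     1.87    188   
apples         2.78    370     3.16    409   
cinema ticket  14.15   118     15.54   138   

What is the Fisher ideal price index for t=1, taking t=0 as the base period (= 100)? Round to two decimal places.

113.12

Laspeyres component (base-period weights):
ΣP(t=1)Q(t=0) = 2.36×157 + 0.29×244 + 1.87×206 + 3.16×370 + 15.54×118 = 370.52 + 70.76 + 385.22 + 1169.2 + 1833.72 = 3829.42
ΣP(t=0)Q(t=0) = 1.99×157 + 0.23×244 + 1.53×206 + 2.78×370 + 14.15×118 = 312.43 + 56.12 + 315.18 + 1028.6 + 1669.7 = 3382.03
L = 3829.42 / 3382.03 × 100 = 113.2284
Paasche component (current-period weights):
ΣP(t=1)Q(t=1) = 2.36×201 + 0.29×193 + 1.87×188 + 3.16×409 + 15.54×138 = 474.36 + 55.97 + 351.56 + 1292.44 + 2144.52 = 4318.85
ΣP(t=0)Q(t=1) = 1.99×201 + 0.23×193 + 1.53×188 + 2.78×409 + 14.15×138 = 399.99 + 44.39 + 287.64 + 1137.02 + 1952.7 = 3821.74
P = 4318.85 / 3821.74 × 100 = 113.0074
Fisher = √(L × P) = √(113.2284 × 113.0074) = 113.1179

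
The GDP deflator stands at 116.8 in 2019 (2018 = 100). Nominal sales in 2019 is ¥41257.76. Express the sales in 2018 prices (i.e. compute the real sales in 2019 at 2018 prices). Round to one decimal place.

35323.4

Real = Nominal ÷ (Index/100) = 41257.76 ÷ (116.8/100)
     = 41257.76 ÷ 1.168 = 35323.4247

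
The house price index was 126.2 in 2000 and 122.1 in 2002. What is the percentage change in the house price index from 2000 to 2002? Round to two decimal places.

-3.25%

Change = (122.1 − 126.2) / 126.2 × 100
       = -4.1 / 126.2 × 100 = -3.2488%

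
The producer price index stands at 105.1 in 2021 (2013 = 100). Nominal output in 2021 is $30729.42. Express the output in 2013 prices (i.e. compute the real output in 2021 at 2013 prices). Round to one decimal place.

Real = Nominal ÷ (Index/100) = 30729.42 ÷ (105.1/100)
     = 30729.42 ÷ 1.051 = 29238.2683

29238.3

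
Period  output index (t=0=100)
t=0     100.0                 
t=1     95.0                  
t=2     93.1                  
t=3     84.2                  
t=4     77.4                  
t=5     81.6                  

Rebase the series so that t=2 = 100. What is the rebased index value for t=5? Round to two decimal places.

Rebased(t=5) = 81.6 / 93.1 × 100 = 87.6477

87.65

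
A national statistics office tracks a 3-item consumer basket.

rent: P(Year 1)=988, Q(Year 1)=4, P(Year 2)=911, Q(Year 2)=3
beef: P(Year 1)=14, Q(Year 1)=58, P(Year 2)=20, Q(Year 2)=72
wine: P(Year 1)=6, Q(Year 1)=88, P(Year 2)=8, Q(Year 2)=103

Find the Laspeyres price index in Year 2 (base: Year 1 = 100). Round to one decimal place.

104.1

Laspeyres price index uses base-period quantities as weights.
ΣP(Year 2)·Q(Year 1) = 911×4 + 20×58 + 8×88 = 3644 + 1160 + 704 = 5508
ΣP(Year 1)·Q(Year 1) = 988×4 + 14×58 + 6×88 = 3952 + 812 + 528 = 5292
Index = 5508 / 5292 × 100 = 104.0816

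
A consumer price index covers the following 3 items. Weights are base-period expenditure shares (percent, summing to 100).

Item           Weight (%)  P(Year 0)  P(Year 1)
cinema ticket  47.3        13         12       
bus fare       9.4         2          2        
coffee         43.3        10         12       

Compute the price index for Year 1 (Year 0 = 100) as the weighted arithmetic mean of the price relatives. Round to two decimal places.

cinema ticket: 47.3 × (12/13) = 47.3 × 0.923077 = 43.6615
bus fare: 9.4 × (2/2) = 9.4 × 1.000000 = 9.4000
coffee: 43.3 × (12/10) = 43.3 × 1.200000 = 51.9600
Index = Σ wᵢ·(p₁ᵢ/p₀ᵢ) = 43.6615 + 9.4000 + 51.9600 = 105.0215

105.02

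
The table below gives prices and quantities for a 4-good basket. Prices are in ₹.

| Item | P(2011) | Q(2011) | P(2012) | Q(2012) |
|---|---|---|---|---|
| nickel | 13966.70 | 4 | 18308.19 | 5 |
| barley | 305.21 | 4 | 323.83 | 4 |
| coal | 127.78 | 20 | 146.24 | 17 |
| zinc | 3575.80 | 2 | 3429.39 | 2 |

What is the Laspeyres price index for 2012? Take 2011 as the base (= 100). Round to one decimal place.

126.2

Laspeyres price index uses base-period quantities as weights.
ΣP(2012)·Q(2011) = 18308.19×4 + 323.83×4 + 146.24×20 + 3429.39×2 = 73232.76 + 1295.32 + 2924.8 + 6858.78 = 84311.66
ΣP(2011)·Q(2011) = 13966.70×4 + 305.21×4 + 127.78×20 + 3575.80×2 = 55866.8 + 1220.84 + 2555.6 + 7151.6 = 66794.84
Index = 84311.66 / 66794.84 × 100 = 126.2248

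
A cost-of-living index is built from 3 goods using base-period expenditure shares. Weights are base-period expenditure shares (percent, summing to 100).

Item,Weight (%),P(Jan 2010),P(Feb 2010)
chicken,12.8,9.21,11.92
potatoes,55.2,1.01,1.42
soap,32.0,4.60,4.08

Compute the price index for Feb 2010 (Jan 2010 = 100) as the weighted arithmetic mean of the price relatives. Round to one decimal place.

chicken: 12.8 × (11.92/9.21) = 12.8 × 1.294245 = 16.5663
potatoes: 55.2 × (1.42/1.01) = 55.2 × 1.405941 = 77.6079
soap: 32.0 × (4.08/4.60) = 32.0 × 0.886957 = 28.3826
Index = Σ wᵢ·(p₁ᵢ/p₀ᵢ) = 16.5663 + 77.6079 + 28.3826 = 122.5569

122.6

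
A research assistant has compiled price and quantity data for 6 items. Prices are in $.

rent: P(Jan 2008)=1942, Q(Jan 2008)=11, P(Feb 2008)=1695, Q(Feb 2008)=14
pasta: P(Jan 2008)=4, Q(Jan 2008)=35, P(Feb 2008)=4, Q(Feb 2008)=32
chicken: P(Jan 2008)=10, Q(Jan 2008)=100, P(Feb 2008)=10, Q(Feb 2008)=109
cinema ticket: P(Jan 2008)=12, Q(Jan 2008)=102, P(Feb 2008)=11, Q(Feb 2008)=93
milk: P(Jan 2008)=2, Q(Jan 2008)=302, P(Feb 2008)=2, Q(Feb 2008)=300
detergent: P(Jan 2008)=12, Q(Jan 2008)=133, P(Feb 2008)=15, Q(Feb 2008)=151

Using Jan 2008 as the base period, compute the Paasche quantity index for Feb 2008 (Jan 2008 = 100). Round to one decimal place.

Paasche quantity index uses current-period prices as weights.
ΣP(Feb 2008)·Q(Feb 2008) = 1695×14 + 4×32 + 10×109 + 11×93 + 2×300 + 15×151 = 23730 + 128 + 1090 + 1023 + 600 + 2265 = 28836
ΣP(Feb 2008)·Q(Jan 2008) = 1695×11 + 4×35 + 10×100 + 11×102 + 2×302 + 15×133 = 18645 + 140 + 1000 + 1122 + 604 + 1995 = 23506
Index = 28836 / 23506 × 100 = 122.6751

122.7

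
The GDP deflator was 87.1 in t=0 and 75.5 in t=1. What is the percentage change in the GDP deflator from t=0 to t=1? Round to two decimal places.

Change = (75.5 − 87.1) / 87.1 × 100
       = -11.6 / 87.1 × 100 = -13.3180%

-13.32%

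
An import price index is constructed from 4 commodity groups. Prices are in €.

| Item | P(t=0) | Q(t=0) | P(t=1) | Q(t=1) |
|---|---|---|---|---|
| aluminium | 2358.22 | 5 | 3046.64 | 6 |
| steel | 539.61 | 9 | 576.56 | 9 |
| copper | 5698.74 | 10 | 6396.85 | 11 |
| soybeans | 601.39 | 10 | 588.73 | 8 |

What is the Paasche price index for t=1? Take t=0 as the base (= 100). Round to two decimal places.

113.92

Paasche price index uses current-period quantities as weights.
ΣP(t=1)·Q(t=1) = 3046.64×6 + 576.56×9 + 6396.85×11 + 588.73×8 = 18279.84 + 5189.04 + 70365.35 + 4709.84 = 98544.07
ΣP(t=0)·Q(t=1) = 2358.22×6 + 539.61×9 + 5698.74×11 + 601.39×8 = 14149.32 + 4856.49 + 62686.14 + 4811.12 = 86503.07
Index = 98544.07 / 86503.07 × 100 = 113.9197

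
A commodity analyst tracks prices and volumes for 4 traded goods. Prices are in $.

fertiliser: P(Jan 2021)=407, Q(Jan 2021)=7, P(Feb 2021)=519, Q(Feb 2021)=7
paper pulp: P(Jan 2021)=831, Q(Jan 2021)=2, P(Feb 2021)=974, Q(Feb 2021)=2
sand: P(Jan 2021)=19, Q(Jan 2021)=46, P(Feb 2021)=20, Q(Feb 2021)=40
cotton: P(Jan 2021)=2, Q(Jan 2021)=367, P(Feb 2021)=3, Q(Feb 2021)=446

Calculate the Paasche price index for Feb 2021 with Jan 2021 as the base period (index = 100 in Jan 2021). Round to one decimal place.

Paasche price index uses current-period quantities as weights.
ΣP(Feb 2021)·Q(Feb 2021) = 519×7 + 974×2 + 20×40 + 3×446 = 3633 + 1948 + 800 + 1338 = 7719
ΣP(Jan 2021)·Q(Feb 2021) = 407×7 + 831×2 + 19×40 + 2×446 = 2849 + 1662 + 760 + 892 = 6163
Index = 7719 / 6163 × 100 = 125.2474

125.2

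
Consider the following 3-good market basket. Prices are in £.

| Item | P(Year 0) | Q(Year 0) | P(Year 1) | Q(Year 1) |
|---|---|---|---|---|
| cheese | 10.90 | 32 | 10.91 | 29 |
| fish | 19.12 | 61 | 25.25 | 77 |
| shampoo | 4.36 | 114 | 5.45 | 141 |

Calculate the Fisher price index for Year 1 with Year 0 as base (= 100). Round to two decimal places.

Laspeyres component (base-period weights):
ΣP(Year 1)Q(Year 0) = 10.91×32 + 25.25×61 + 5.45×114 = 349.12 + 1540.25 + 621.3 = 2510.67
ΣP(Year 0)Q(Year 0) = 10.90×32 + 19.12×61 + 4.36×114 = 348.8 + 1166.32 + 497.04 = 2012.16
L = 2510.67 / 2012.16 × 100 = 124.7749
Paasche component (current-period weights):
ΣP(Year 1)Q(Year 1) = 10.91×29 + 25.25×77 + 5.45×141 = 316.39 + 1944.25 + 768.45 = 3029.09
ΣP(Year 0)Q(Year 1) = 10.90×29 + 19.12×77 + 4.36×141 = 316.1 + 1472.24 + 614.76 = 2403.1
P = 3029.09 / 2403.1 × 100 = 126.0493
Fisher = √(L × P) = √(124.7749 × 126.0493) = 125.4105

125.41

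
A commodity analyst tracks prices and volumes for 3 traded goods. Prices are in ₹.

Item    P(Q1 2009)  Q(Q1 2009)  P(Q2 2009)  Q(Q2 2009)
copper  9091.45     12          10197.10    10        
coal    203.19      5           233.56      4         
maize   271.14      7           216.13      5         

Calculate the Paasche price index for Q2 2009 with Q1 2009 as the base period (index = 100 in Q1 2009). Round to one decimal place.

111.7

Paasche price index uses current-period quantities as weights.
ΣP(Q2 2009)·Q(Q2 2009) = 10197.10×10 + 233.56×4 + 216.13×5 = 101971 + 934.24 + 1080.65 = 103985.89
ΣP(Q1 2009)·Q(Q2 2009) = 9091.45×10 + 203.19×4 + 271.14×5 = 90914.5 + 812.76 + 1355.7 = 93082.96
Index = 103985.89 / 93082.96 × 100 = 111.7131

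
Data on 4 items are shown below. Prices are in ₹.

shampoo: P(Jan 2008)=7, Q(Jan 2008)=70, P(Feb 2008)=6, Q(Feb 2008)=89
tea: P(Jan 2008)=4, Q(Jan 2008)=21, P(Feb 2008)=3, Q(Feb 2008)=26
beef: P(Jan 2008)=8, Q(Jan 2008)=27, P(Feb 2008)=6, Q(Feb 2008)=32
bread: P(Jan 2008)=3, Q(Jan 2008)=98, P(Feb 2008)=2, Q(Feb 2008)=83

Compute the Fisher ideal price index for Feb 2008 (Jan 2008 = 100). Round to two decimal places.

Laspeyres component (base-period weights):
ΣP(Feb 2008)Q(Jan 2008) = 6×70 + 3×21 + 6×27 + 2×98 = 420 + 63 + 162 + 196 = 841
ΣP(Jan 2008)Q(Jan 2008) = 7×70 + 4×21 + 8×27 + 3×98 = 490 + 84 + 216 + 294 = 1084
L = 841 / 1084 × 100 = 77.5830
Paasche component (current-period weights):
ΣP(Feb 2008)Q(Feb 2008) = 6×89 + 3×26 + 6×32 + 2×83 = 534 + 78 + 192 + 166 = 970
ΣP(Jan 2008)Q(Feb 2008) = 7×89 + 4×26 + 8×32 + 3×83 = 623 + 104 + 256 + 249 = 1232
P = 970 / 1232 × 100 = 78.7338
Fisher = √(L × P) = √(77.5830 × 78.7338) = 78.1563

78.16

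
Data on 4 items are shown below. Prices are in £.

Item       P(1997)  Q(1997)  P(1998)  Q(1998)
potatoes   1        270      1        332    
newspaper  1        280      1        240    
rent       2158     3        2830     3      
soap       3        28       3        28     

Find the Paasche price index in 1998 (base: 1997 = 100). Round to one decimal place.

128.3

Paasche price index uses current-period quantities as weights.
ΣP(1998)·Q(1998) = 1×332 + 1×240 + 2830×3 + 3×28 = 332 + 240 + 8490 + 84 = 9146
ΣP(1997)·Q(1998) = 1×332 + 1×240 + 2158×3 + 3×28 = 332 + 240 + 6474 + 84 = 7130
Index = 9146 / 7130 × 100 = 128.2749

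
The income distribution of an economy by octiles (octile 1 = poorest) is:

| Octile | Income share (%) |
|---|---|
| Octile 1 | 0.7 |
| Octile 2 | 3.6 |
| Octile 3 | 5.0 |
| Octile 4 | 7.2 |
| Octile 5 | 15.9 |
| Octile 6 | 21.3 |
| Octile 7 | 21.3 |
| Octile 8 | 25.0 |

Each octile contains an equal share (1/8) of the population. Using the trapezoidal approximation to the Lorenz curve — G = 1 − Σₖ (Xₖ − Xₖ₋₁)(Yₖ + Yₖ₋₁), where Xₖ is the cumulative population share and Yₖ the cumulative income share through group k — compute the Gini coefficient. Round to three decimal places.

0.395

Cumulative income shares Yₖ: 0.0070, 0.0430, 0.0930, 0.1650, 0.3240, 0.5370, 0.7500, 1.0000
Σ (Xₖ−Xₖ₋₁)(Yₖ+Yₖ₋₁) = (1/8)(0.0070+0.0000) + (1/8)(0.0430+0.0070) + (1/8)(0.0930+0.0430) + (1/8)(0.1650+0.0930) + (1/8)(0.3240+0.1650) + (1/8)(0.5370+0.3240) + (1/8)(0.7500+0.5370) + (1/8)(1.0000+0.7500)
  = 0.0009 + 0.0063 + 0.0170 + 0.0323 + 0.0611 + 0.1076 + 0.1609 + 0.2188 = 0.6048
G = 1 − 0.6048 = 0.3952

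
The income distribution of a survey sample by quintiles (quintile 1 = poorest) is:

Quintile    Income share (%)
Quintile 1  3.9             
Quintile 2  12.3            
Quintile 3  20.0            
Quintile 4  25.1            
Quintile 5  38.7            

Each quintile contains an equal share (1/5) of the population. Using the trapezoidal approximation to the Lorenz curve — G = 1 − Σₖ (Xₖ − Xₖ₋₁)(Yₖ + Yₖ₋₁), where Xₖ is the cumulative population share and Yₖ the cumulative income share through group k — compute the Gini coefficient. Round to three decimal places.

0.330

Cumulative income shares Yₖ: 0.0390, 0.1620, 0.3620, 0.6130, 1.0000
Σ (Xₖ−Xₖ₋₁)(Yₖ+Yₖ₋₁) = (1/5)(0.0390+0.0000) + (1/5)(0.1620+0.0390) + (1/5)(0.3620+0.1620) + (1/5)(0.6130+0.3620) + (1/5)(1.0000+0.6130)
  = 0.0078 + 0.0402 + 0.1048 + 0.1950 + 0.3226 = 0.6704
G = 1 − 0.6704 = 0.3296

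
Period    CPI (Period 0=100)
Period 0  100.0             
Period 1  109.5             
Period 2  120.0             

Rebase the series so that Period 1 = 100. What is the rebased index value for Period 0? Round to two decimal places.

Rebased(Period 0) = 100.0 / 109.5 × 100 = 91.3242

91.32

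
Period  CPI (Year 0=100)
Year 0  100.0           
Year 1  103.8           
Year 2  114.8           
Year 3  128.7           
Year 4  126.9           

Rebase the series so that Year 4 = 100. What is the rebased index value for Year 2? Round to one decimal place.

90.5

Rebased(Year 2) = 114.8 / 126.9 × 100 = 90.4649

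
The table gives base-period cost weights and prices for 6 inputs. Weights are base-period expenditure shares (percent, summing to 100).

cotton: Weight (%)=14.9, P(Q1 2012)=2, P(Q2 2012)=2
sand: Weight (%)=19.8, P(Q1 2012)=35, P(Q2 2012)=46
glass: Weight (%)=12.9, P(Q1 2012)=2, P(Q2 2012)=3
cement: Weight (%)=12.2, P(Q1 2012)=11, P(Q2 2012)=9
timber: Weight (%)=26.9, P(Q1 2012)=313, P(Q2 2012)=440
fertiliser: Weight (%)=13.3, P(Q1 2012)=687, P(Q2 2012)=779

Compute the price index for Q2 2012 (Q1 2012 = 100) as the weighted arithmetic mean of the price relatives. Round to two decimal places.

123.15

cotton: 14.9 × (2/2) = 14.9 × 1.000000 = 14.9000
sand: 19.8 × (46/35) = 19.8 × 1.314286 = 26.0229
glass: 12.9 × (3/2) = 12.9 × 1.500000 = 19.3500
cement: 12.2 × (9/11) = 12.2 × 0.818182 = 9.9818
timber: 26.9 × (440/313) = 26.9 × 1.405751 = 37.8147
fertiliser: 13.3 × (779/687) = 13.3 × 1.133916 = 15.0811
Index = Σ wᵢ·(p₁ᵢ/p₀ᵢ) = 14.9000 + 26.0229 + 19.3500 + 9.9818 + 37.8147 + 15.0811 = 123.1504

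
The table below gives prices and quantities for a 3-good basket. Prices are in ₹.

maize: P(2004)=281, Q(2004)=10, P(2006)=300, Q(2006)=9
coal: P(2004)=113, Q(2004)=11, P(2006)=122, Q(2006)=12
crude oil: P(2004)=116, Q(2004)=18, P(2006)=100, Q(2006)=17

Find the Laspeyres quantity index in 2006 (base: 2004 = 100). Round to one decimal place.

95.4

Laspeyres quantity index uses base-period prices as weights.
ΣP(2004)·Q(2006) = 281×9 + 113×12 + 116×17 = 2529 + 1356 + 1972 = 5857
ΣP(2004)·Q(2004) = 281×10 + 113×11 + 116×18 = 2810 + 1243 + 2088 = 6141
Index = 5857 / 6141 × 100 = 95.3753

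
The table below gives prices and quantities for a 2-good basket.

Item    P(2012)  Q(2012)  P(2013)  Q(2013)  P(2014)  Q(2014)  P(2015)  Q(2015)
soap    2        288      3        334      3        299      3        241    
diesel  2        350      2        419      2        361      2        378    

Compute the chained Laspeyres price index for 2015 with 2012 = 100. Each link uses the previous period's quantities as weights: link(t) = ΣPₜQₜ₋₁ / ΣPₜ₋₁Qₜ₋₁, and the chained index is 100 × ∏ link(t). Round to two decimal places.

122.57

Link 2012→2013:
ΣP(2013)Q(2012) = 3×288 + 2×350 = 864 + 700 = 1564
ΣP(2012)Q(2012) = 2×288 + 2×350 = 576 + 700 = 1276
link = 1564/1276 = 1.225705
Link 2013→2014:
ΣP(2014)Q(2013) = 3×334 + 2×419 = 1002 + 838 = 1840
ΣP(2013)Q(2013) = 3×334 + 2×419 = 1002 + 838 = 1840
link = 1840/1840 = 1.000000
Link 2014→2015:
ΣP(2015)Q(2014) = 3×299 + 2×361 = 897 + 722 = 1619
ΣP(2014)Q(2014) = 3×299 + 2×361 = 897 + 722 = 1619
link = 1619/1619 = 1.000000
Chained index = 100 × 1.225705 × 1.000000 × 1.000000 = 122.5705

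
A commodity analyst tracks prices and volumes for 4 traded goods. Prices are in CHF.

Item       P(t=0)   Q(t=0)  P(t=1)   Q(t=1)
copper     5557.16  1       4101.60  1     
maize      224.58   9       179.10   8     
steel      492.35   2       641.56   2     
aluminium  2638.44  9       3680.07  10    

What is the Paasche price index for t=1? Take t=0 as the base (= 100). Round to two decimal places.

125.62

Paasche price index uses current-period quantities as weights.
ΣP(t=1)·Q(t=1) = 4101.60×1 + 179.10×8 + 641.56×2 + 3680.07×10 = 4101.6 + 1432.8 + 1283.12 + 36800.7 = 43618.22
ΣP(t=0)·Q(t=1) = 5557.16×1 + 224.58×8 + 492.35×2 + 2638.44×10 = 5557.16 + 1796.64 + 984.7 + 26384.4 = 34722.9
Index = 43618.22 / 34722.9 × 100 = 125.6180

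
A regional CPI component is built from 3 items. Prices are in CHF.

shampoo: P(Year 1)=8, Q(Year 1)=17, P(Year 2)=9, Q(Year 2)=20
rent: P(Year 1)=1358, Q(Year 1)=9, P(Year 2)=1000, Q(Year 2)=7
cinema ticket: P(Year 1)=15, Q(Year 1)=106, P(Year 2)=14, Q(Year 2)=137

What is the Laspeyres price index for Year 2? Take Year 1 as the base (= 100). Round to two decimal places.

76.26

Laspeyres price index uses base-period quantities as weights.
ΣP(Year 2)·Q(Year 1) = 9×17 + 1000×9 + 14×106 = 153 + 9000 + 1484 = 10637
ΣP(Year 1)·Q(Year 1) = 8×17 + 1358×9 + 15×106 = 136 + 12222 + 1590 = 13948
Index = 10637 / 13948 × 100 = 76.2618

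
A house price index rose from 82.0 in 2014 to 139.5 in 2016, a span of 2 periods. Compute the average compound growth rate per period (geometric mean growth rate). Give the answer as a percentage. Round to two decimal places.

Growth factor = (139.5/82.0)^(1/2) = (1.701220)^(1/2) = 1.304308
Growth rate = 1.304308 − 1 = 0.304308 = 30.4308%

30.43%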